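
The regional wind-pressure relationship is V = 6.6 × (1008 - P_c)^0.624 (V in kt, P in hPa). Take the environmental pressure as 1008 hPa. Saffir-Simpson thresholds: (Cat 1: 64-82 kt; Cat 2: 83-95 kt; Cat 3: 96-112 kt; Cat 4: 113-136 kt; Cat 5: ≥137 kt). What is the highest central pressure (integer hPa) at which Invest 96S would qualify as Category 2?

Category 2 begins at V = 83 kt.
Required ΔP = (83/6.6)^(1/0.624) = 12.576^1.603 ≈ 57.82 hPa.
P_c ≤ 1008 − 57.82 = 950.18, so the highest integer P_c is 950 hPa.

950 hPa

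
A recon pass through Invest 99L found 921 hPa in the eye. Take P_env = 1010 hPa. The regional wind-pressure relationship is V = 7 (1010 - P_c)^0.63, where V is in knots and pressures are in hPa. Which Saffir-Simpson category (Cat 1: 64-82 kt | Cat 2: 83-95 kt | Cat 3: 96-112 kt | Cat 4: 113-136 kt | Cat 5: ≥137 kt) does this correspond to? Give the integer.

4

ΔP = 1010 − 921 = 89 hPa.
V ≈ 7 × 89^0.63 = 7 × 16.91 ≈ 118 kt.
118 kt falls in the Category 4 band.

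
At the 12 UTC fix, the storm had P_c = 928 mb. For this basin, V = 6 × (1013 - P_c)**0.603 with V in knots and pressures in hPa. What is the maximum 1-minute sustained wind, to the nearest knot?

ΔP = 1013 − 928 = 85 mb.
85^0.603 ≈ 14.569.
V ≈ 6 × 14.569 ≈ 87.4 kt.

87 kt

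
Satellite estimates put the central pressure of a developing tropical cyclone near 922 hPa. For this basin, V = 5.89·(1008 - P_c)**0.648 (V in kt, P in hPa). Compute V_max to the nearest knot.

ΔP = 1008 − 922 = 86 hPa.
86^0.648 ≈ 17.929.
V ≈ 5.89 × 17.929 ≈ 105.6 kt.

106 kt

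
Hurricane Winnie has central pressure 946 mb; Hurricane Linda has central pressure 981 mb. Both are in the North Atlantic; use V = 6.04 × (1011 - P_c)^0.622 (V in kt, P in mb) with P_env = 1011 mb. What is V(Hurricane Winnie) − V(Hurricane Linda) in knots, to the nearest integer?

31 kt

Hurricane Winnie: ΔP = 65; V ≈ 6.04 × 65^0.622 ≈ 81.03 kt.
Hurricane Linda: ΔP = 30; V ≈ 6.04 × 30^0.622 ≈ 50.10 kt.
Difference ≈ 81.03 − 50.10 = 30.93 → 31 kt.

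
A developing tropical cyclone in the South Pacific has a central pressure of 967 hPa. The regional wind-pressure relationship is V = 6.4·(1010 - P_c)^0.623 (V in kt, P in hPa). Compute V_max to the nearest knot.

67 kt

ΔP = 1010 − 967 = 43 hPa.
43^0.623 ≈ 10.415.
V ≈ 6.4 × 10.415 ≈ 66.7 kt.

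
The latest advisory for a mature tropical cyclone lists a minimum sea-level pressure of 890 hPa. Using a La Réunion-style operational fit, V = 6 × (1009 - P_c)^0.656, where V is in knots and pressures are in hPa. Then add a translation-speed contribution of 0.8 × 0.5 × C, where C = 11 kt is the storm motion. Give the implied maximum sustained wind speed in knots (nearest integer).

ΔP = 1009 − 890 = 119 hPa.
119^0.656 ≈ 22.991.
V ≈ 6 × 22.991 ≈ 137.9 kt.
Translation term: 0.8 × 0.5 × 11 = 4.4 kt.
Corrected V ≈ 142.3 kt → 142 kt.

142 kt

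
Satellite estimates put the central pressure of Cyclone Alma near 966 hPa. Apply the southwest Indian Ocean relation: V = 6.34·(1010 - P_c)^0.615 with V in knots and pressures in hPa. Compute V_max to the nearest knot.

ΔP = 1010 − 966 = 44 hPa.
44^0.615 ≈ 10.250.
V ≈ 6.34 × 10.250 ≈ 65.0 kt.

65 kt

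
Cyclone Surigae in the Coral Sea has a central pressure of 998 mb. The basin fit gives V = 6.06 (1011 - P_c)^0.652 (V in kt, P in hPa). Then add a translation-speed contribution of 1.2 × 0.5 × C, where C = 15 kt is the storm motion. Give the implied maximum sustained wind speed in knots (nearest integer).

41 kt

ΔP = 1011 − 998 = 13 mb.
13^0.652 ≈ 5.325.
V ≈ 6.06 × 5.325 ≈ 32.3 kt.
Translation term: 1.2 × 0.5 × 15 = 9 kt.
Corrected V ≈ 41.3 kt → 41 kt.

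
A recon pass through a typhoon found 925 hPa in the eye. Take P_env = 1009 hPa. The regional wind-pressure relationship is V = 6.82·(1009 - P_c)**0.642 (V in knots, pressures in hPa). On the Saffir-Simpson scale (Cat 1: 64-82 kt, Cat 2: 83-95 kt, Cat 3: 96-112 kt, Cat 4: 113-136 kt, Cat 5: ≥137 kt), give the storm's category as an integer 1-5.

4

ΔP = 1009 − 925 = 84 hPa.
V ≈ 6.82 × 84^0.642 = 6.82 × 17.19 ≈ 117 kt.
117 kt falls in the Category 4 band.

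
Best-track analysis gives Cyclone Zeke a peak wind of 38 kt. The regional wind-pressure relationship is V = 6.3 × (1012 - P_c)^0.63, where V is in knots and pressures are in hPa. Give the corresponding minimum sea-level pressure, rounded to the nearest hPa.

ΔP = (V / 6.3)^(1/0.63) = (38/6.3)^1.587.
38/6.3 = 6.032; 6.032^1.587 ≈ 17.33 hPa.
P_c = 1012 − 17.33 = 994.67 ≈ 995 hPa.

995 hPa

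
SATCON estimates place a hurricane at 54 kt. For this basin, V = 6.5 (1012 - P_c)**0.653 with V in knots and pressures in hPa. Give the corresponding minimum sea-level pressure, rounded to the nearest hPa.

986 hPa

ΔP = (V / 6.5)^(1/0.653) = (54/6.5)^1.531.
54/6.5 = 8.308; 8.308^1.531 ≈ 25.59 hPa.
P_c = 1012 − 25.59 = 986.41 ≈ 986 hPa.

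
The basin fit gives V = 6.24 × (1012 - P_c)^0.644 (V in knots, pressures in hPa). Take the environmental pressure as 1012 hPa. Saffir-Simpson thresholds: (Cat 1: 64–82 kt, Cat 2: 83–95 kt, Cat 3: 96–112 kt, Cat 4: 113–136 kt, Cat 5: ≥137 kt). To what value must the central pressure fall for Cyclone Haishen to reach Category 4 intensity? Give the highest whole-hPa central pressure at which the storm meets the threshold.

Category 4 begins at V = 113 kt.
Required ΔP = (113/6.24)^(1/0.644) = 18.109^1.553 ≈ 89.79 hPa.
P_c ≤ 1012 − 89.79 = 922.21, so the highest integer P_c is 922 hPa.

922 hPa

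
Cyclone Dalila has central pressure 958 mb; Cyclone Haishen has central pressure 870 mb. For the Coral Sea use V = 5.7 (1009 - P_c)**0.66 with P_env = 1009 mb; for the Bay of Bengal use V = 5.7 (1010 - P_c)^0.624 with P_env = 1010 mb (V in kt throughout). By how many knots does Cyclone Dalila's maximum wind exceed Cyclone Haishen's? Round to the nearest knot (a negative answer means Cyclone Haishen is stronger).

Cyclone Dalila: ΔP = 51; V ≈ 5.7 × 51^0.66 ≈ 76.36 kt.
Cyclone Haishen: ΔP = 140; V ≈ 5.7 × 140^0.624 ≈ 124.47 kt.
Difference ≈ 76.36 − 124.47 = -48.11 → -48 kt.

-48 kt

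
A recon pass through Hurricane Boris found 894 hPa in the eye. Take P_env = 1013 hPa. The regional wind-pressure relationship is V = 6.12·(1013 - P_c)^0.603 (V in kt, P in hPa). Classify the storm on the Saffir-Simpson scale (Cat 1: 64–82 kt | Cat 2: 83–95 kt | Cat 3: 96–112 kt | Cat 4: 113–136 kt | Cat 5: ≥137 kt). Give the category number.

ΔP = 1013 − 894 = 119 hPa.
V ≈ 6.12 × 119^0.603 = 6.12 × 17.85 ≈ 109 kt.
109 kt falls in the Category 3 band.

3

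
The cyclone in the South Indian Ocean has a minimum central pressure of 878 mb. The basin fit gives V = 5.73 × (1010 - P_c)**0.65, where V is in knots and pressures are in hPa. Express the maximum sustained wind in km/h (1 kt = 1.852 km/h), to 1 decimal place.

ΔP = 1010 − 878 = 132 mb.
V ≈ 5.73 × 132^0.65 = 5.73 × 23.899 ≈ 136.939 kt.
136.939 × 1.852 ≈ 253.61 km/h → 253.6 km/h.

253.6 km/h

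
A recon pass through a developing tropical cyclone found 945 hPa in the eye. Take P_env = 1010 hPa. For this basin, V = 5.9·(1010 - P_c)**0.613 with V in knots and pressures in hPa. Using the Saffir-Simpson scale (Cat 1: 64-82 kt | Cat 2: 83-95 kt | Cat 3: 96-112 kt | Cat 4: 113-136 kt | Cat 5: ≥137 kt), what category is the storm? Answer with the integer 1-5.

ΔP = 1010 − 945 = 65 hPa.
V ≈ 5.9 × 65^0.613 = 5.9 × 12.92 ≈ 76 kt.
76 kt falls in the Category 1 band.

1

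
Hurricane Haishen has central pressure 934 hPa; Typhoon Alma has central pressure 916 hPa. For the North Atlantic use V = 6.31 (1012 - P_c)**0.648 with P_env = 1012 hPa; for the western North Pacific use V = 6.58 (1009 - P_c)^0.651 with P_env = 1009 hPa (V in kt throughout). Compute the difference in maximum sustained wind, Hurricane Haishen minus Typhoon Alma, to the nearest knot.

Hurricane Haishen: ΔP = 78; V ≈ 6.31 × 78^0.648 ≈ 106.20 kt.
Typhoon Alma: ΔP = 93; V ≈ 6.58 × 93^0.651 ≈ 125.81 kt.
Difference ≈ 106.20 − 125.81 = -19.61 → -20 kt.

-20 kt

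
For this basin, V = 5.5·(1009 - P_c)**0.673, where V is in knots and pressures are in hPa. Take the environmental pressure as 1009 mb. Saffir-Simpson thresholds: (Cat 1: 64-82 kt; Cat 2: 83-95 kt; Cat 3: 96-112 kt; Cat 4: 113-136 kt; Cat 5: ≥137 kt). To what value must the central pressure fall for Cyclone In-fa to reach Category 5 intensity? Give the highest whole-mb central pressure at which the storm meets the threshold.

Category 5 begins at V = 137 kt.
Required ΔP = (137/5.5)^(1/0.673) = 24.909^1.486 ≈ 118.80 mb.
P_c ≤ 1009 − 118.80 = 890.20, so the highest integer P_c is 890 mb.

890 mb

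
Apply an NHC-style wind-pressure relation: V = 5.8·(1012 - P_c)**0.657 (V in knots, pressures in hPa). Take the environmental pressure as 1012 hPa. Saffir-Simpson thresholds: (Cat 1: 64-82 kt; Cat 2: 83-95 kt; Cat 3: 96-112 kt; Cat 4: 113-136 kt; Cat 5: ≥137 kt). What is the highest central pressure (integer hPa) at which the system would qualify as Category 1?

973 hPa

Category 1 begins at V = 64 kt.
Required ΔP = (64/5.8)^(1/0.657) = 11.034^1.522 ≈ 38.65 hPa.
P_c ≤ 1012 − 38.65 = 973.35, so the highest integer P_c is 973 hPa.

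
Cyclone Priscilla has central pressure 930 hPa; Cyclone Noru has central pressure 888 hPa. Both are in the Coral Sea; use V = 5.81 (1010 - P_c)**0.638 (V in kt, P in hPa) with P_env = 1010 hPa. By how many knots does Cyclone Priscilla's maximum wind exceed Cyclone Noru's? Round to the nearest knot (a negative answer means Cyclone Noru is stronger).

-29 kt

Cyclone Priscilla: ΔP = 80; V ≈ 5.81 × 80^0.638 ≈ 95.14 kt.
Cyclone Noru: ΔP = 122; V ≈ 5.81 × 122^0.638 ≈ 124.53 kt.
Difference ≈ 95.14 − 124.53 = -29.39 → -29 kt.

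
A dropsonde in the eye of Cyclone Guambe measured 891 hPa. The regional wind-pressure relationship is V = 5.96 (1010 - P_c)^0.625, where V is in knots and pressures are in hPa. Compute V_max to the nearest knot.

ΔP = 1010 − 891 = 119 hPa.
119^0.625 ≈ 19.825.
V ≈ 5.96 × 19.825 ≈ 118.2 kt.

118 kt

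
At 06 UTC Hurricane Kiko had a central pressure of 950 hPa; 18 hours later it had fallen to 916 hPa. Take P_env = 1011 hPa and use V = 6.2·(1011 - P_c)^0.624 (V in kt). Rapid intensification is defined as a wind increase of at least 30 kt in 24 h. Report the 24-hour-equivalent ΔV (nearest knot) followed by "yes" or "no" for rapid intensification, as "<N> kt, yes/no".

34 kt, yes

V₁: ΔP = 61, V ≈ 6.2 × 61^0.624 ≈ 80.62 kt.
V₂: ΔP = 95, V ≈ 6.2 × 95^0.624 ≈ 106.29 kt.
ΔV over 18 h = 25.67 kt → 24 h equivalent = 25.67 × 24/18 ≈ 34.23 kt.
34 kt ≥ 30 kt ⇒ rapid intensification.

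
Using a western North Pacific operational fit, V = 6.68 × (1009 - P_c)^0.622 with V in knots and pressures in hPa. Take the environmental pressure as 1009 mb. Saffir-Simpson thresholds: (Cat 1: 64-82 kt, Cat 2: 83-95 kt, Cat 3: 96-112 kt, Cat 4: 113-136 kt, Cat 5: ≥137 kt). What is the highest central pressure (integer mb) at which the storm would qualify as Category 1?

971 mb

Category 1 begins at V = 64 kt.
Required ΔP = (64/6.68)^(1/0.622) = 9.581^1.608 ≈ 37.83 mb.
P_c ≤ 1009 − 37.83 = 971.17, so the highest integer P_c is 971 mb.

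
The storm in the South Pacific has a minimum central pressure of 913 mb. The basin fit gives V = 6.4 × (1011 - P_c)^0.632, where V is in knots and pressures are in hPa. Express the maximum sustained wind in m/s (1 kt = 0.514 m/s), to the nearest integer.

60 m/s

ΔP = 1011 − 913 = 98 mb.
V ≈ 6.4 × 98^0.632 = 6.4 × 18.132 ≈ 116.047 kt.
116.047 × 0.514 ≈ 59.65 m/s → 60 m/s.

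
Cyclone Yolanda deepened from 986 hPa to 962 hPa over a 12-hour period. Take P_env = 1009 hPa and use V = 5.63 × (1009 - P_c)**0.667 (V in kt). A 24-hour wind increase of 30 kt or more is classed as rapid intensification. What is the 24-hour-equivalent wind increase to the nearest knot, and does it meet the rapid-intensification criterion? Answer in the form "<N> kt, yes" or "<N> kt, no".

V₁: ΔP = 23, V ≈ 5.63 × 23^0.667 ≈ 45.58 kt.
V₂: ΔP = 47, V ≈ 5.63 × 47^0.667 ≈ 73.42 kt.
ΔV over 12 h = 27.84 kt → 24 h equivalent = 27.84 × 24/12 ≈ 55.68 kt.
56 kt ≥ 30 kt ⇒ rapid intensification.

56 kt, yes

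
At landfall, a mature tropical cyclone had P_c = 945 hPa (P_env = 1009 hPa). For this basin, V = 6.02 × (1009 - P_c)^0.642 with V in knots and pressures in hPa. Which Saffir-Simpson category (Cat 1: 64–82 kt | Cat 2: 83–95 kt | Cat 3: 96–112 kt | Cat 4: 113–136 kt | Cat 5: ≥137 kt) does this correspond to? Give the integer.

2

ΔP = 1009 − 945 = 64 hPa.
V ≈ 6.02 × 64^0.642 = 6.02 × 14.44 ≈ 87 kt.
87 kt falls in the Category 2 band.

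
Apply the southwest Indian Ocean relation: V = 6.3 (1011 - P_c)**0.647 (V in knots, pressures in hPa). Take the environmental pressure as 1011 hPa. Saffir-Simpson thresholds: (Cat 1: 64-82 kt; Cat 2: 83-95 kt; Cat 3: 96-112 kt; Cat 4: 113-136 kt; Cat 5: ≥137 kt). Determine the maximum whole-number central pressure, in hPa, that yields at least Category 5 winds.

Category 5 begins at V = 137 kt.
Required ΔP = (137/6.3)^(1/0.647) = 21.746^1.546 ≈ 116.69 hPa.
P_c ≤ 1011 − 116.69 = 894.31, so the highest integer P_c is 894 hPa.

894 hPa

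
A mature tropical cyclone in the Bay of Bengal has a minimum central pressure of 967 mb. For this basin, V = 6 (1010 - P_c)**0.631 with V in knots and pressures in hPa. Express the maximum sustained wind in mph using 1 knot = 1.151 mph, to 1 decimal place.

74.1 mph

ΔP = 1010 − 967 = 43 mb.
V ≈ 6 × 43^0.631 = 6 × 10.733 ≈ 64.398 kt.
64.398 × 1.151 ≈ 74.12 mph → 74.1 mph.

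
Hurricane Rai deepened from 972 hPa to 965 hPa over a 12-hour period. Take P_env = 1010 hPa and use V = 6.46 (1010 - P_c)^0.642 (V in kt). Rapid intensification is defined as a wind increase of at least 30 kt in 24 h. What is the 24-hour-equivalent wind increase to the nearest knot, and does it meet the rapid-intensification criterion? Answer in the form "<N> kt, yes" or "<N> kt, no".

15 kt, no

V₁: ΔP = 38, V ≈ 6.46 × 38^0.642 ≈ 66.75 kt.
V₂: ΔP = 45, V ≈ 6.46 × 45^0.642 ≈ 74.40 kt.
ΔV over 12 h = 7.65 kt → 24 h equivalent = 7.65 × 24/12 ≈ 15.30 kt.
15 kt < 30 kt ⇒ not rapid intensification.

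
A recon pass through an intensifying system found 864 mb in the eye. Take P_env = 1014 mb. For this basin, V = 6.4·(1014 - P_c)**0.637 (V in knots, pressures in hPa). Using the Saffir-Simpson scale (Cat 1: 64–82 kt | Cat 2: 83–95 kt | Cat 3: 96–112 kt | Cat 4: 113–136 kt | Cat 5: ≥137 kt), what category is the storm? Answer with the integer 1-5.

5

ΔP = 1014 − 864 = 150 mb.
V ≈ 6.4 × 150^0.637 = 6.4 × 24.33 ≈ 156 kt.
156 kt falls in the Category 5 band.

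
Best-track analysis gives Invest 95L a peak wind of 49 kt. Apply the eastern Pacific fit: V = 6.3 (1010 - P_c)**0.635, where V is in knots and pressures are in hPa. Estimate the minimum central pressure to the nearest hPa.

985 hPa

ΔP = (V / 6.3)^(1/0.635) = (49/6.3)^1.575.
49/6.3 = 7.778; 7.778^1.575 ≈ 25.29 hPa.
P_c = 1010 − 25.29 = 984.71 ≈ 985 hPa.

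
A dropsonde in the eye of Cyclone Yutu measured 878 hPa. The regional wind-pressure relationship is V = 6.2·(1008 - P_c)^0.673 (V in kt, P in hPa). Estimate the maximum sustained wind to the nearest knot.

ΔP = 1008 − 878 = 130 hPa.
130^0.673 ≈ 26.466.
V ≈ 6.2 × 26.466 ≈ 164.1 kt.

164 kt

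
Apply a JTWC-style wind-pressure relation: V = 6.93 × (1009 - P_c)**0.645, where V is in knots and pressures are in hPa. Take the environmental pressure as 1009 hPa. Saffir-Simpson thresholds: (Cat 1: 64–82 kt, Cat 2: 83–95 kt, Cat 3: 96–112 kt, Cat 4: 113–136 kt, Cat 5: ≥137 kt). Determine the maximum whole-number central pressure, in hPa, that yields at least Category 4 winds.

Category 4 begins at V = 113 kt.
Required ΔP = (113/6.93)^(1/0.645) = 16.306^1.550 ≈ 75.79 hPa.
P_c ≤ 1009 − 75.79 = 933.21, so the highest integer P_c is 933 hPa.

933 hPa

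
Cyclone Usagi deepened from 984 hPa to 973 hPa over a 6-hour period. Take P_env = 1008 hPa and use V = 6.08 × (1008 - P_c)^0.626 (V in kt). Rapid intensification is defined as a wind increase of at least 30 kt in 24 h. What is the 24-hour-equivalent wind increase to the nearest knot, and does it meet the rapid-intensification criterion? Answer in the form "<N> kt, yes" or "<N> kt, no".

47 kt, yes

V₁: ΔP = 24, V ≈ 6.08 × 24^0.626 ≈ 44.45 kt.
V₂: ΔP = 35, V ≈ 6.08 × 35^0.626 ≈ 56.30 kt.
ΔV over 6 h = 11.85 kt → 24 h equivalent = 11.85 × 24/6 ≈ 47.40 kt.
47 kt ≥ 30 kt ⇒ rapid intensification.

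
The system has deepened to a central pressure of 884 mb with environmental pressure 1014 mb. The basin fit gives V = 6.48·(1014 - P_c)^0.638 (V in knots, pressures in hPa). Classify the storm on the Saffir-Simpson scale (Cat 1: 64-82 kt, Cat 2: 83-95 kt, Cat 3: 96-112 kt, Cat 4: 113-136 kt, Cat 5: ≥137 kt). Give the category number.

ΔP = 1014 − 884 = 130 mb.
V ≈ 6.48 × 130^0.638 = 6.48 × 22.32 ≈ 145 kt.
145 kt falls in the Category 5 band.

5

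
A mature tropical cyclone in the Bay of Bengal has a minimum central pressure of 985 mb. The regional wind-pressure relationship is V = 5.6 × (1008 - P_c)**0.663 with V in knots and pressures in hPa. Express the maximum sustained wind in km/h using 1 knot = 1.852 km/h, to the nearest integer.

ΔP = 1008 − 985 = 23 mb.
V ≈ 5.6 × 23^0.663 = 5.6 × 7.995 ≈ 44.773 kt.
44.773 × 1.852 ≈ 82.92 km/h → 83 km/h.

83 km/h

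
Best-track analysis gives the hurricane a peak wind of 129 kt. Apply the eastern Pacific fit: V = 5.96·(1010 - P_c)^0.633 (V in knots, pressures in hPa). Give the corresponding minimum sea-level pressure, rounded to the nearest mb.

ΔP = (V / 5.96)^(1/0.633) = (129/5.96)^1.580.
129/5.96 = 21.644; 21.644^1.580 ≈ 128.69 mb.
P_c = 1010 − 128.69 = 881.31 ≈ 881 mb.

881 mb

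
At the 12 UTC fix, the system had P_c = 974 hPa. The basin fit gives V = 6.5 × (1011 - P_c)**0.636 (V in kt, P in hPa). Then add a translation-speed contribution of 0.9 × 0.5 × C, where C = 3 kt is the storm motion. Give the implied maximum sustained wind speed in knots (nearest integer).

ΔP = 1011 − 974 = 37 hPa.
37^0.636 ≈ 9.940.
V ≈ 6.5 × 9.940 ≈ 64.6 kt.
Translation term: 0.9 × 0.5 × 3 = 1.35 kt.
Corrected V ≈ 65.95 kt → 66 kt.

66 kt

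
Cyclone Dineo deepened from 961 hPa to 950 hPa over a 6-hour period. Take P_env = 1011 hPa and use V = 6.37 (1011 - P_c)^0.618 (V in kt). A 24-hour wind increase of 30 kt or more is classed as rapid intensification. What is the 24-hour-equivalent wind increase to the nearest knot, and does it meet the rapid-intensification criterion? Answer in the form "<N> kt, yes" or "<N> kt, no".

V₁: ΔP = 50, V ≈ 6.37 × 50^0.618 ≈ 71.47 kt.
V₂: ΔP = 61, V ≈ 6.37 × 61^0.618 ≈ 80.81 kt.
ΔV over 6 h = 9.34 kt → 24 h equivalent = 9.34 × 24/6 ≈ 37.36 kt.
37 kt ≥ 30 kt ⇒ rapid intensification.

37 kt, yes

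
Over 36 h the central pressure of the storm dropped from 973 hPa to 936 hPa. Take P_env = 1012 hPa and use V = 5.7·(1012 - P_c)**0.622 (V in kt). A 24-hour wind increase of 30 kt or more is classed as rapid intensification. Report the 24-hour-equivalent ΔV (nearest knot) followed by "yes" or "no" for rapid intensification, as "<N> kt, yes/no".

19 kt, no

V₁: ΔP = 39, V ≈ 5.7 × 39^0.622 ≈ 55.66 kt.
V₂: ΔP = 76, V ≈ 5.7 × 76^0.622 ≈ 84.28 kt.
ΔV over 36 h = 28.62 kt → 24 h equivalent = 28.62 × 24/36 ≈ 19.08 kt.
19 kt < 30 kt ⇒ not rapid intensification.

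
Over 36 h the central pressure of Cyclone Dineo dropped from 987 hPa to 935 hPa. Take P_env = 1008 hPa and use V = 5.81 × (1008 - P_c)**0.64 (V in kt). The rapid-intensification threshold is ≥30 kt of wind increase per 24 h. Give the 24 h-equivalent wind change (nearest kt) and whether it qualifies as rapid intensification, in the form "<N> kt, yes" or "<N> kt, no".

33 kt, yes

V₁: ΔP = 21, V ≈ 5.81 × 21^0.64 ≈ 40.78 kt.
V₂: ΔP = 73, V ≈ 5.81 × 73^0.64 ≈ 90.51 kt.
ΔV over 36 h = 49.73 kt → 24 h equivalent = 49.73 × 24/36 ≈ 33.15 kt.
33 kt ≥ 30 kt ⇒ rapid intensification.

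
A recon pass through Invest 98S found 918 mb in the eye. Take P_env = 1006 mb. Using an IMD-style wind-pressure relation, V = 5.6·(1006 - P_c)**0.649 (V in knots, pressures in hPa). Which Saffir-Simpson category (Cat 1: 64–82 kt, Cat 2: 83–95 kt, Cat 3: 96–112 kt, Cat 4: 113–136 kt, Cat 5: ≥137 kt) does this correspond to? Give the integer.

3

ΔP = 1006 − 918 = 88 mb.
V ≈ 5.6 × 88^0.649 = 5.6 × 18.28 ≈ 102 kt.
102 kt falls in the Category 3 band.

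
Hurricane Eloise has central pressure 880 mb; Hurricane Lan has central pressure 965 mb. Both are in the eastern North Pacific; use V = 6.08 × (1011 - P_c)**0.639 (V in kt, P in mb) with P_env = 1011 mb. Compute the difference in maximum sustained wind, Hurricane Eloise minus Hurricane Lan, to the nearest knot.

67 kt

Hurricane Eloise: ΔP = 131; V ≈ 6.08 × 131^0.639 ≈ 137.04 kt.
Hurricane Lan: ΔP = 46; V ≈ 6.08 × 46^0.639 ≈ 70.21 kt.
Difference ≈ 137.04 − 70.21 = 66.83 → 67 kt.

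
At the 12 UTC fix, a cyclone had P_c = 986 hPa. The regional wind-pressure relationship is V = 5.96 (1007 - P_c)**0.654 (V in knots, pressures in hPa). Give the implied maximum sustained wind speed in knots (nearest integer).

ΔP = 1007 − 986 = 21 hPa.
21^0.654 ≈ 7.324.
V ≈ 5.96 × 7.324 ≈ 43.6 kt.

44 kt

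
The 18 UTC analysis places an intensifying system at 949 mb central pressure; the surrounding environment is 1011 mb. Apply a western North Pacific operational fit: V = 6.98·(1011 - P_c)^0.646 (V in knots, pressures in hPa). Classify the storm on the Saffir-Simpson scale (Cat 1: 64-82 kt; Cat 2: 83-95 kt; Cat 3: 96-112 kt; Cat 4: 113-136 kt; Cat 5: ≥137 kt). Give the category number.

3

ΔP = 1011 − 949 = 62 mb.
V ≈ 6.98 × 62^0.646 = 6.98 × 14.38 ≈ 100 kt.
100 kt falls in the Category 3 band.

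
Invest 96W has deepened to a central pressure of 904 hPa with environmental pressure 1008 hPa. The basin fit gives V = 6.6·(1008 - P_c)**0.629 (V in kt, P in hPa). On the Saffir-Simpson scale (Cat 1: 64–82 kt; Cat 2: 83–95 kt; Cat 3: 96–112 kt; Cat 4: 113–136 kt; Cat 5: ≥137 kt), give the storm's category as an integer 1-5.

ΔP = 1008 − 904 = 104 hPa.
V ≈ 6.6 × 104^0.629 = 6.6 × 18.57 ≈ 123 kt.
123 kt falls in the Category 4 band.

4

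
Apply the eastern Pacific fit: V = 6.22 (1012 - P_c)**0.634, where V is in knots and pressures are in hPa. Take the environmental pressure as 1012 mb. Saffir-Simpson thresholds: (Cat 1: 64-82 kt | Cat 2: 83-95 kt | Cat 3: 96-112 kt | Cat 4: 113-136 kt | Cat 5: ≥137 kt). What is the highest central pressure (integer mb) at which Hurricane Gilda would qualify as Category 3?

937 mb

Category 3 begins at V = 96 kt.
Required ΔP = (96/6.22)^(1/0.634) = 15.434^1.577 ≈ 74.92 mb.
P_c ≤ 1012 − 74.92 = 937.08, so the highest integer P_c is 937 mb.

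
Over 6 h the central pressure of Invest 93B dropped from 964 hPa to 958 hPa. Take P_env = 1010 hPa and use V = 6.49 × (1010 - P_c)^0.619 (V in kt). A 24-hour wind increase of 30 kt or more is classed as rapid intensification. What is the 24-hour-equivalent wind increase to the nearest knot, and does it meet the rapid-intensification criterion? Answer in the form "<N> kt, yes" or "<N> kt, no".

22 kt, no

V₁: ΔP = 46, V ≈ 6.49 × 46^0.619 ≈ 69.42 kt.
V₂: ΔP = 52, V ≈ 6.49 × 52^0.619 ≈ 74.89 kt.
ΔV over 6 h = 5.47 kt → 24 h equivalent = 5.47 × 24/6 ≈ 21.88 kt.
22 kt < 30 kt ⇒ not rapid intensification.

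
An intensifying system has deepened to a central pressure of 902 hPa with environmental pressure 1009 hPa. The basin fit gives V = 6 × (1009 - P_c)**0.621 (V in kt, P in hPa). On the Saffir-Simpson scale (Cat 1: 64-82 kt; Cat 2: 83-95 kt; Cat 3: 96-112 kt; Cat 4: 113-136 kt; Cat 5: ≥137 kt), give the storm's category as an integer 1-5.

3

ΔP = 1009 − 902 = 107 hPa.
V ≈ 6 × 107^0.621 = 6 × 18.21 ≈ 109 kt.
109 kt falls in the Category 3 band.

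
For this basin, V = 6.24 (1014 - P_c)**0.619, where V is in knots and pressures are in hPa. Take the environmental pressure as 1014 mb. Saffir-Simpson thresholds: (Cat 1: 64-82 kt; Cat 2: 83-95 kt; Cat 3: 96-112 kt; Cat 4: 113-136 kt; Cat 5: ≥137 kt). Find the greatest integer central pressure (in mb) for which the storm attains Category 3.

931 mb

Category 3 begins at V = 96 kt.
Required ΔP = (96/6.24)^(1/0.619) = 15.385^1.616 ≈ 82.75 mb.
P_c ≤ 1014 − 82.75 = 931.25, so the highest integer P_c is 931 mb.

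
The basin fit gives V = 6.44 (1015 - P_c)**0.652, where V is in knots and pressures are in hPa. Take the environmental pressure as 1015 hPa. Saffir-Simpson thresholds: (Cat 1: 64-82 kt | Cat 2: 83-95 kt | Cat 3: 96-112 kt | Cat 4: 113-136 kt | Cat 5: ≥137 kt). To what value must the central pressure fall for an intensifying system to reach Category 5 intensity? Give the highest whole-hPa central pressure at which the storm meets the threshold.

Category 5 begins at V = 137 kt.
Required ΔP = (137/6.44)^(1/0.652) = 21.273^1.534 ≈ 108.78 hPa.
P_c ≤ 1015 − 108.78 = 906.22, so the highest integer P_c is 906 hPa.

906 hPa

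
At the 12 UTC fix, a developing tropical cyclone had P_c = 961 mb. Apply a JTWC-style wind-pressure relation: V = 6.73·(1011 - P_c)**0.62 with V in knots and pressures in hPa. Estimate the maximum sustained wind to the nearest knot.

ΔP = 1011 − 961 = 50 mb.
50^0.62 ≈ 11.307.
V ≈ 6.73 × 11.307 ≈ 76.1 kt.

76 kt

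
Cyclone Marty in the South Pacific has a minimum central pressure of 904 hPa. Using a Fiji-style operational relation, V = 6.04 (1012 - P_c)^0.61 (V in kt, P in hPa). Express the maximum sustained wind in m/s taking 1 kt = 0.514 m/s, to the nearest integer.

ΔP = 1012 − 904 = 108 hPa.
V ≈ 6.04 × 108^0.61 = 6.04 × 17.394 ≈ 105.057 kt.
105.057 × 0.514 ≈ 54.00 m/s → 54 m/s.

54 m/s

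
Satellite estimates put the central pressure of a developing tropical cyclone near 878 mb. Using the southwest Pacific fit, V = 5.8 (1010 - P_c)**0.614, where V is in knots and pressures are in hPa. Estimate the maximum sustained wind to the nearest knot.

116 kt

ΔP = 1010 − 878 = 132 mb.
132^0.614 ≈ 20.046.
V ≈ 5.8 × 20.046 ≈ 116.3 kt.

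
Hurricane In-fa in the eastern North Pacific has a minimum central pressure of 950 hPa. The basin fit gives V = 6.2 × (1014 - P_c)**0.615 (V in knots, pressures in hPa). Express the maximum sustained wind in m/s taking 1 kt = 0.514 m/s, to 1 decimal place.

ΔP = 1014 − 950 = 64 hPa.
V ≈ 6.2 × 64^0.615 = 6.2 × 12.906 ≈ 80.019 kt.
80.019 × 0.514 ≈ 41.13 m/s → 41.1 m/s.

41.1 m/s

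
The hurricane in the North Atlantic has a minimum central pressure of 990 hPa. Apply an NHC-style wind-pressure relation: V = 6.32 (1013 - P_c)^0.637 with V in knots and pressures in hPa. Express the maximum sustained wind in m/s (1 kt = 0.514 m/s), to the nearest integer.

ΔP = 1013 − 990 = 23 hPa.
V ≈ 6.32 × 23^0.637 = 6.32 × 7.369 ≈ 46.573 kt.
46.573 × 0.514 ≈ 23.94 m/s → 24 m/s.

24 m/s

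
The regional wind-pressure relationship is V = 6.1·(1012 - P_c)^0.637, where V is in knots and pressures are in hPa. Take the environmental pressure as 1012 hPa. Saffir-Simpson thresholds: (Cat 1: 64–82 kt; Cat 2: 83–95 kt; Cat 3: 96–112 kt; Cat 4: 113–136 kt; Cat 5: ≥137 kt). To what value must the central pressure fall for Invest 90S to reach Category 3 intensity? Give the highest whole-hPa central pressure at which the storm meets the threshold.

Category 3 begins at V = 96 kt.
Required ΔP = (96/6.1)^(1/0.637) = 15.738^1.570 ≈ 75.69 hPa.
P_c ≤ 1012 − 75.69 = 936.31, so the highest integer P_c is 936 hPa.

936 hPa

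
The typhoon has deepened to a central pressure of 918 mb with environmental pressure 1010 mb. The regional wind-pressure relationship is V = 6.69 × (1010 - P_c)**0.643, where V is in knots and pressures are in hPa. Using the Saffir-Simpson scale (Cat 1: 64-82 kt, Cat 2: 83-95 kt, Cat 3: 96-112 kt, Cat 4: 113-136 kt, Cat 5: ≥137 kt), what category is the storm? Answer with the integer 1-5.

4

ΔP = 1010 − 918 = 92 mb.
V ≈ 6.69 × 92^0.643 = 6.69 × 18.31 ≈ 123 kt.
123 kt falls in the Category 4 band.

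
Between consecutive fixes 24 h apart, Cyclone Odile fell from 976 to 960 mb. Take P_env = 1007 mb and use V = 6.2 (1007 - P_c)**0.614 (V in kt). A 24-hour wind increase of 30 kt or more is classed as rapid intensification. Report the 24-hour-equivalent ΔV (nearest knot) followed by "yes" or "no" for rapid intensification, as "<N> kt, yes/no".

15 kt, no

V₁: ΔP = 31, V ≈ 6.2 × 31^0.614 ≈ 51.06 kt.
V₂: ΔP = 47, V ≈ 6.2 × 47^0.614 ≈ 65.93 kt.
ΔV over 24 h = 14.87 kt → 24 h equivalent = 14.87 × 24/24 ≈ 14.87 kt.
15 kt < 30 kt ⇒ not rapid intensification.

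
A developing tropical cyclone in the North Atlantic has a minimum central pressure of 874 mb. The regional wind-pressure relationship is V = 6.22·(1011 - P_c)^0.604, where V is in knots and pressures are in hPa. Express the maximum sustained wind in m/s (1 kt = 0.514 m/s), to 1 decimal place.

ΔP = 1011 − 874 = 137 mb.
V ≈ 6.22 × 137^0.604 = 6.22 × 19.524 ≈ 121.442 kt.
121.442 × 0.514 ≈ 62.42 m/s → 62.4 m/s.

62.4 m/s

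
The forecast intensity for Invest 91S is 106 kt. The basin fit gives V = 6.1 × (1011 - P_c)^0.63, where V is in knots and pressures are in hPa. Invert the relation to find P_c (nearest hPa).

918 hPa

ΔP = (V / 6.1)^(1/0.63) = (106/6.1)^1.587.
106/6.1 = 17.377; 17.377^1.587 ≈ 92.94 hPa.
P_c = 1011 − 92.94 = 918.06 ≈ 918 hPa.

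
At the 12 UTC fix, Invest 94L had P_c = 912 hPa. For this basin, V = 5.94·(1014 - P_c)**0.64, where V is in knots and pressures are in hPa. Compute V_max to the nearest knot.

115 kt

ΔP = 1014 − 912 = 102 hPa.
102^0.64 ≈ 19.298.
V ≈ 5.94 × 19.298 ≈ 114.6 kt.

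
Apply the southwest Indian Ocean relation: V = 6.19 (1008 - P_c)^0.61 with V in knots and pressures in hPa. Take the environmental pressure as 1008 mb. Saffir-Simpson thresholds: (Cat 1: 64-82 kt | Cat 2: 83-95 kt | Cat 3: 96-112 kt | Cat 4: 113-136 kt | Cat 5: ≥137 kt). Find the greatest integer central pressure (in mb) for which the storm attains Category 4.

891 mb

Category 4 begins at V = 113 kt.
Required ΔP = (113/6.19)^(1/0.61) = 18.255^1.639 ≈ 116.91 mb.
P_c ≤ 1008 − 116.91 = 891.09, so the highest integer P_c is 891 mb.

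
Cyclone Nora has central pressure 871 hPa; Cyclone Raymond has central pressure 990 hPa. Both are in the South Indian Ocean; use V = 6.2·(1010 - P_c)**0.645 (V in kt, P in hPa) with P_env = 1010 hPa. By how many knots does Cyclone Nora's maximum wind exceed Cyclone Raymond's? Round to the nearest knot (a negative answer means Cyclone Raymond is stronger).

Cyclone Nora: ΔP = 139; V ≈ 6.2 × 139^0.645 ≈ 149.50 kt.
Cyclone Raymond: ΔP = 20; V ≈ 6.2 × 20^0.645 ≈ 42.81 kt.
Difference ≈ 149.50 − 42.81 = 106.69 → 107 kt.

107 kt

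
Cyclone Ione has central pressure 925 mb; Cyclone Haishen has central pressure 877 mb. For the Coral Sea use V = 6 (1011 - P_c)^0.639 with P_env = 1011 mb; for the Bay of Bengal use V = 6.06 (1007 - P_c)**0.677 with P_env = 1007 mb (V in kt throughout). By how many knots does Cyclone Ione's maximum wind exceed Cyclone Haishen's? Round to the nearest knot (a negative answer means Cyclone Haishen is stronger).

-60 kt

Cyclone Ione: ΔP = 86; V ≈ 6 × 86^0.639 ≈ 103.35 kt.
Cyclone Haishen: ΔP = 130; V ≈ 6.06 × 130^0.677 ≈ 163.54 kt.
Difference ≈ 103.35 − 163.54 = -60.19 → -60 kt.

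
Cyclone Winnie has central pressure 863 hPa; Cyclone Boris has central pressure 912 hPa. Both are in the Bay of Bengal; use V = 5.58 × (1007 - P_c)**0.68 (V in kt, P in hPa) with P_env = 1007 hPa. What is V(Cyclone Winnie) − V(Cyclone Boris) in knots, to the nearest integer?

Cyclone Winnie: ΔP = 144; V ≈ 5.58 × 144^0.68 ≈ 163.80 kt.
Cyclone Boris: ΔP = 95; V ≈ 5.58 × 95^0.68 ≈ 123.45 kt.
Difference ≈ 163.80 − 123.45 = 40.35 → 40 kt.

40 kt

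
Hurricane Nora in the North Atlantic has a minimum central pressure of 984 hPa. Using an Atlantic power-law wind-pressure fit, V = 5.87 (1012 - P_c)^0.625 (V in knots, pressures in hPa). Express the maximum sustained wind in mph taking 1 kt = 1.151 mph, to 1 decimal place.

ΔP = 1012 − 984 = 28 hPa.
V ≈ 5.87 × 28^0.625 = 5.87 × 8.026 ≈ 47.110 kt.
47.110 × 1.151 ≈ 54.22 mph → 54.2 mph.

54.2 mph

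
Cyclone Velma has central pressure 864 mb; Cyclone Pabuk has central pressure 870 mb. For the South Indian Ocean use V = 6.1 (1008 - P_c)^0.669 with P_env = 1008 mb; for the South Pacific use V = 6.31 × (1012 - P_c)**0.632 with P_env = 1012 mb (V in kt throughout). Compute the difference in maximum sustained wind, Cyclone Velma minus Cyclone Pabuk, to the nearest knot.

25 kt

Cyclone Velma: ΔP = 144; V ≈ 6.1 × 144^0.669 ≈ 169.54 kt.
Cyclone Pabuk: ΔP = 142; V ≈ 6.31 × 142^0.632 ≈ 144.64 kt.
Difference ≈ 169.54 − 144.64 = 24.90 → 25 kt.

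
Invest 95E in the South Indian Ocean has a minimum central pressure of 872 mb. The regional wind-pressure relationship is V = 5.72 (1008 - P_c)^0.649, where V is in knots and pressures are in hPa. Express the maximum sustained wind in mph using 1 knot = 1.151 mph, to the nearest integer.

ΔP = 1008 − 872 = 136 mb.
V ≈ 5.72 × 136^0.649 = 5.72 × 24.247 ≈ 138.696 kt.
138.696 × 1.151 ≈ 159.64 mph → 160 mph.

160 mph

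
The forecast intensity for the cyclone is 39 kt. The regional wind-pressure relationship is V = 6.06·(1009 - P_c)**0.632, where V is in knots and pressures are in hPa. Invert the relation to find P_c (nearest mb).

ΔP = (V / 6.06)^(1/0.632) = (39/6.06)^1.582.
39/6.06 = 6.436; 6.436^1.582 ≈ 19.03 mb.
P_c = 1009 − 19.03 = 989.97 ≈ 990 mb.

990 mb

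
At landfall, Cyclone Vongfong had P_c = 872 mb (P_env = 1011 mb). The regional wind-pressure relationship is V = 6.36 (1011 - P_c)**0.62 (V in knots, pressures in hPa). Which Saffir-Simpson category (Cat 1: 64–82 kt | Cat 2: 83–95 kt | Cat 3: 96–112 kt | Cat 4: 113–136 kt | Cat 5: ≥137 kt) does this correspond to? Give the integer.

4

ΔP = 1011 − 872 = 139 mb.
V ≈ 6.36 × 139^0.62 = 6.36 × 21.31 ≈ 136 kt.
136 kt falls in the Category 4 band.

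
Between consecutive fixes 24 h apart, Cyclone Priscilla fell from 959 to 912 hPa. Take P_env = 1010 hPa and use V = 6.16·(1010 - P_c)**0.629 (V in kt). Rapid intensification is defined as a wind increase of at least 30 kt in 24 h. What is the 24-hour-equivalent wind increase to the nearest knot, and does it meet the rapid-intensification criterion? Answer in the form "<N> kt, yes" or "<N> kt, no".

37 kt, yes

V₁: ΔP = 51, V ≈ 6.16 × 51^0.629 ≈ 73.05 kt.
V₂: ΔP = 98, V ≈ 6.16 × 98^0.629 ≈ 110.17 kt.
ΔV over 24 h = 37.12 kt → 24 h equivalent = 37.12 × 24/24 ≈ 37.12 kt.
37 kt ≥ 30 kt ⇒ rapid intensification.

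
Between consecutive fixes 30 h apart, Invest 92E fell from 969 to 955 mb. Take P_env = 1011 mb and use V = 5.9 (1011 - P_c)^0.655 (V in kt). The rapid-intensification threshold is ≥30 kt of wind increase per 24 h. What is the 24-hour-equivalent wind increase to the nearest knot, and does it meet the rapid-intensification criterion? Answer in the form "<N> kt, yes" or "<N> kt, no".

11 kt, no

V₁: ΔP = 42, V ≈ 5.9 × 42^0.655 ≈ 68.25 kt.
V₂: ΔP = 56, V ≈ 5.9 × 56^0.655 ≈ 82.40 kt.
ΔV over 30 h = 14.15 kt → 24 h equivalent = 14.15 × 24/30 ≈ 11.32 kt.
11 kt < 30 kt ⇒ not rapid intensification.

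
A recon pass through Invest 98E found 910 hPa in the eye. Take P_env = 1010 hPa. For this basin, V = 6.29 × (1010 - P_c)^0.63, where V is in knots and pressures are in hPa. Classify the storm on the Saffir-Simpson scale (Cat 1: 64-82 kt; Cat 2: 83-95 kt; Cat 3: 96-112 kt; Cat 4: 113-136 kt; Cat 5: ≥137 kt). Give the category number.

4

ΔP = 1010 − 910 = 100 hPa.
V ≈ 6.29 × 100^0.63 = 6.29 × 18.20 ≈ 114 kt.
114 kt falls in the Category 4 band.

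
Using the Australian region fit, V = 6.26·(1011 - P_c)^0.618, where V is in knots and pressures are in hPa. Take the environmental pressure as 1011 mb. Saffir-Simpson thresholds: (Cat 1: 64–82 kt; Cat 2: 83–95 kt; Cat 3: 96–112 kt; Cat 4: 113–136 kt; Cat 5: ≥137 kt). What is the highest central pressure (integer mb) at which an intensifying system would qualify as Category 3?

928 mb

Category 3 begins at V = 96 kt.
Required ΔP = (96/6.26)^(1/0.618) = 15.335^1.618 ≈ 82.91 mb.
P_c ≤ 1011 − 82.91 = 928.09, so the highest integer P_c is 928 mb.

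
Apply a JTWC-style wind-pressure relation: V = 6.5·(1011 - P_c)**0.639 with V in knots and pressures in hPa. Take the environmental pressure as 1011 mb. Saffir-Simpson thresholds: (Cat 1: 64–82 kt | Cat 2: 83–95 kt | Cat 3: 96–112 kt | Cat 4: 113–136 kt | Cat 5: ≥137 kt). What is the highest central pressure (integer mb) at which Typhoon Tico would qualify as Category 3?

943 mb

Category 3 begins at V = 96 kt.
Required ΔP = (96/6.5)^(1/0.639) = 14.769^1.565 ≈ 67.61 mb.
P_c ≤ 1011 − 67.61 = 943.39, so the highest integer P_c is 943 mb.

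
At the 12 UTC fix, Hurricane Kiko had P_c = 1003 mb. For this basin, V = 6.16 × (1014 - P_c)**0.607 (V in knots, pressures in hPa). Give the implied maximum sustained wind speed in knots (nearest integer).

ΔP = 1014 − 1003 = 11 mb.
11^0.607 ≈ 4.287.
V ≈ 6.16 × 4.287 ≈ 26.4 kt.

26 kt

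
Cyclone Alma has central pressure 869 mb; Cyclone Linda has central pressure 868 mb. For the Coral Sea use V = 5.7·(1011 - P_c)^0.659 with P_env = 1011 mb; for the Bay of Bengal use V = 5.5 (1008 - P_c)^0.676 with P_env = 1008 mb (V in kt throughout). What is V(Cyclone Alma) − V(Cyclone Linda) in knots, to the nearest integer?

Cyclone Alma: ΔP = 142; V ≈ 5.7 × 142^0.659 ≈ 149.36 kt.
Cyclone Linda: ΔP = 140; V ≈ 5.5 × 140^0.676 ≈ 155.29 kt.
Difference ≈ 149.36 − 155.29 = -5.93 → -6 kt.

-6 kt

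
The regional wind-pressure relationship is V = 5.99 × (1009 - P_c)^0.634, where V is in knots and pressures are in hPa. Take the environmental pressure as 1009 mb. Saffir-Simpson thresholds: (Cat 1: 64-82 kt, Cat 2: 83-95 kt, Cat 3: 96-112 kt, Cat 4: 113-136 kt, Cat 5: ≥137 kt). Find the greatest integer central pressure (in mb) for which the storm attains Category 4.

Category 4 begins at V = 113 kt.
Required ΔP = (113/5.99)^(1/0.634) = 18.865^1.577 ≈ 102.82 mb.
P_c ≤ 1009 − 102.82 = 906.18, so the highest integer P_c is 906 mb.

906 mb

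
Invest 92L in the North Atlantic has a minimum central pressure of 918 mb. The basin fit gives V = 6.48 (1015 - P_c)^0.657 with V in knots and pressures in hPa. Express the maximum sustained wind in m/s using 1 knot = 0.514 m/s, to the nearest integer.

ΔP = 1015 − 918 = 97 mb.
V ≈ 6.48 × 97^0.657 = 6.48 × 20.198 ≈ 130.883 kt.
130.883 × 0.514 ≈ 67.27 m/s → 67 m/s.

67 m/s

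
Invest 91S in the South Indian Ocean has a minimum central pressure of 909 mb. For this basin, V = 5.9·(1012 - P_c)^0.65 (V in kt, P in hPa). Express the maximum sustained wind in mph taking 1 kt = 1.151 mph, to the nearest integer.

138 mph

ΔP = 1012 − 909 = 103 mb.
V ≈ 5.9 × 103^0.65 = 5.9 × 20.340 ≈ 120.004 kt.
120.004 × 1.151 ≈ 138.12 mph → 138 mph.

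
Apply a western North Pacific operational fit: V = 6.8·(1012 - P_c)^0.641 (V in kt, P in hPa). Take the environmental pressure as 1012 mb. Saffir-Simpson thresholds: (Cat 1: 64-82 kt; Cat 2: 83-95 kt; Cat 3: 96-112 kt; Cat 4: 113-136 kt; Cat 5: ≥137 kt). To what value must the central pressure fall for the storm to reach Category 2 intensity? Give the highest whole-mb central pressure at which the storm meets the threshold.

Category 2 begins at V = 83 kt.
Required ΔP = (83/6.8)^(1/0.641) = 12.206^1.560 ≈ 49.56 mb.
P_c ≤ 1012 − 49.56 = 962.44, so the highest integer P_c is 962 mb.

962 mb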